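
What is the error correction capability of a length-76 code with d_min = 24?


Correction capability = floor((d-1)/2) = floor((24-1)/2) = 11

11 errors


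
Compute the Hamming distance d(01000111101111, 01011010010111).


Count differing positions: . . . ^ ^ ^ . ^ ^ ^ ^ . . . = 7 differences

7


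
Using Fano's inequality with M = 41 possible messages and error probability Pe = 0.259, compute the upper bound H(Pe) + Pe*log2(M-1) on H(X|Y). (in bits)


H(Pe) = -Pe*log2(Pe) - (1-Pe)*log2(1-Pe) = -0.259*log2(0.259) - 0.741*log2(0.741) = 0.504785 + 0.320449 = 0.8252. Pe*log2(M-1) = 0.259*log2(40) = 1.378379. Bound = H(Pe) + Pe*log2(M-1) = 0.504785 + 0.320449 + 1.378379 = 2.2036

2.2036 bits


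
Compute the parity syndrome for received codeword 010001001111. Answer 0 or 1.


Syndrome = XOR of all bits = 0 XOR 1 XOR 0 XOR 0 XOR 0 XOR 1 XOR 0 XOR 0 XOR 1 XOR 1 XOR 1 XOR 1 = 0

0


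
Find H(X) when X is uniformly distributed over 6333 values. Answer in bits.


H = log2(n) = log2(6333) = 12.6287

12.6287 bits


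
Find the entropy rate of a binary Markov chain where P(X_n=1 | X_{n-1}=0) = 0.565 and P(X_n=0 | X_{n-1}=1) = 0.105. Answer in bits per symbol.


Stationary distribution: pi_0 = p10/(p01+p10) = 0.1567, pi_1 = 0.8433. Entropy rate H' = pi_0*H(p01) + pi_1*H(p10) = 0.1567*0.9878 + 0.8433*0.4846 = 0.5635

0.5635 bits/symbol


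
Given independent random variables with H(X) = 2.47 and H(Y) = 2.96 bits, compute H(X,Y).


For independent variables, H(X,Y) = H(X) + H(Y) = 2.47 + 2.96 = 5.43

5.43 bits


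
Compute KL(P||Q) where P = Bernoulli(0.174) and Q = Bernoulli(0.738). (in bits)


KL = p*log2(p/q) + (1-p)*log2((1-p)/(1-q)) = 0.174*log2(0.174/0.738) + 0.826*log2(0.826/0.262) = 1.0056

1.0056 bits


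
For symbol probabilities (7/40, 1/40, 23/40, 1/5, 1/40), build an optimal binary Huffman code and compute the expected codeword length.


Huffman construction (repeatedly merge the two least-probable nodes; each merge adds 1 bit to every symbol beneath it): 1/40 + 1/40 = 1/20; 1/20 + 7/40 = 9/40; 1/5 + 9/40 = 17/40; 17/40 + 23/40 = 1. Resulting codeword lengths (in the order the probabilities were given): (3, 4, 1, 2, 4). L_avg = sum(p_i * l_i) = 7/40*3 + 1/40*4 + 23/40*1 + 1/5*2 + 1/40*4 = 17/10 = 1.7

1.7 bits


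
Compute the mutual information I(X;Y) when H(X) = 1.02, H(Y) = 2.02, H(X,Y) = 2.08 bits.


I(X;Y) = H(X) + H(Y) - H(X,Y) = 1.02 + 2.02 - 2.08 = 0.96

0.96 bits


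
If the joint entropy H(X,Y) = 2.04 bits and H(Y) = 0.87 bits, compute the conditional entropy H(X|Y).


H(X|Y) = H(X,Y) - H(Y) = 2.04 - 0.87 = 1.17

1.17 bits


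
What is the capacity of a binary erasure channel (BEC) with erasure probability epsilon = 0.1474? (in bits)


C = 1 - epsilon = 1 - 0.1474 = 0.8526

0.8526 bits


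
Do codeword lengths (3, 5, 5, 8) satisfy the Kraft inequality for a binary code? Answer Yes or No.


Kraft sum = sum(2^(-l_i)) = 0.1914, need <= 1. Result: satisfied (a binary prefix-free code with these lengths exists)

Yes


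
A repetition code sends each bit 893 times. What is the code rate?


Rate = k/n = 1/893

1/893


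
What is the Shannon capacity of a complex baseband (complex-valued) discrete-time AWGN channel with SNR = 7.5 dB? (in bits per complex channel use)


SNR_linear = 10^(7.5/10) = 5.6234; C = log2(1 + SNR_linear) = log2(1 + 5.6234) = 2.7276

2.7276 bits/channel use


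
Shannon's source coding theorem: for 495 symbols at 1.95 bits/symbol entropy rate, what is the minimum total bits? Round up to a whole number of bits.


Minimum bits >= n * H = 495 * 1.95 = 965.25, rounded up to a whole number of bits = 966

966 bits


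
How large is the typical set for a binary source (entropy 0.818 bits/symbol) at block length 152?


log2|A_typical| = nH = 152 * 0.818 = 124.336, so |A_typical| ~ 2^124.336 = 2.685e+37

2.685e+37


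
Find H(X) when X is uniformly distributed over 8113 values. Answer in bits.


H = log2(n) = log2(8113) = 12.986

12.986 bits


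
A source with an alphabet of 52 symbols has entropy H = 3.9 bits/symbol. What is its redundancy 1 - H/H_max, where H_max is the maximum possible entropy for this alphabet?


H_max = log2(K) = log2(52) = 5.7004 bits/symbol. Redundancy = 1 - H/H_max = 1 - 3.9/5.7004 = 1 - 0.6842 = 0.3158

0.3158


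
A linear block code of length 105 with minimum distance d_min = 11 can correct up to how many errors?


Correction capability = floor((d-1)/2) = floor((11-1)/2) = 5

5 errors


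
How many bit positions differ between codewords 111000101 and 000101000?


Count differing positions: ^ ^ ^ ^ . ^ ^ . ^ = 7 differences

7


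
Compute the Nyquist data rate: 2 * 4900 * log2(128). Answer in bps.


Rate = 2 * B * log2(M) = 2 * 4900 * 7.0 = 68600.0

68600.0 bps


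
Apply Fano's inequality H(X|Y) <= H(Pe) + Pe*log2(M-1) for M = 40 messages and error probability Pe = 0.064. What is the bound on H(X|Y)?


H(Pe) = -Pe*log2(Pe) - (1-Pe)*log2(1-Pe) = -0.064*log2(0.064) - 0.936*log2(0.936) = 0.253810 + 0.089313 = 0.3431. Pe*log2(M-1) = 0.064*log2(39) = 0.338266. Bound = H(Pe) + Pe*log2(M-1) = 0.253810 + 0.089313 + 0.338266 = 0.6814

0.6814 bits


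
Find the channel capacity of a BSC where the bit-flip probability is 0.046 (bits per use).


H(p) = -p*log2(p) - (1-p)*log2(1-p) = -0.046*log2(0.046) - 0.954*log2(0.954) = 0.204342 + 0.064814 = 0.2692. C = 1 - H(p) = 1 - 0.2692 = 0.7308

0.7308 bits


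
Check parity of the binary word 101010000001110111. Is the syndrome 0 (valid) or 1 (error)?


Syndrome = XOR of all bits = 1 XOR 0 XOR 1 XOR 0 XOR 1 XOR 0 XOR 0 XOR 0 XOR 0 XOR 0 XOR 0 XOR 1 XOR 1 XOR 1 XOR 0 XOR 1 XOR 1 XOR 1 = 1

1


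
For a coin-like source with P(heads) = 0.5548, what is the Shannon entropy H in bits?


H = -p*log2(p) - (1-p)*log2(1-p). -0.5548*log2(0.5548) = 0.471558; -0.4452*log2(0.4452) = 0.519760. H = 0.471558 + 0.519760 = 0.9913

0.9913 bits


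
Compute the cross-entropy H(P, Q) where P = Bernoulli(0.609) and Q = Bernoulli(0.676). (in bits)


H(P,Q) = -p*log2(q) - (1-p)*log2(1-q). -0.609*log2(0.676) = 0.344027; -0.391*log2(0.324) = 0.635740. H(P,Q) = 0.344027 + 0.635740 = 0.9798

0.9798 bits


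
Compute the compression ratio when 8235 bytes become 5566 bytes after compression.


Ratio = original / compressed = 8235 / 5566 = 1.4795

1.4795


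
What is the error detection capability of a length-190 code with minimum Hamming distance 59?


Detection capability = d_min - 1 = 59 - 1 = 58

58 errors


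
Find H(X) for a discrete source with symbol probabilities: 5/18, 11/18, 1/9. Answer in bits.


H = -sum(p_i * log2(p_i)). Terms: -(5/18)*log2(5/18) = 0.513332; -(11/18)*log2(11/18) = 0.434190; -(1/9)*log2(1/9) = 0.352214. H = 0.513332 + 0.434190 + 0.352214 = 1.2997

1.2997 bits


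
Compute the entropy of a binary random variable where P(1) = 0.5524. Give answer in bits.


H = -p*log2(p) - (1-p)*log2(1-p). -0.5524*log2(0.5524) = 0.472973; -0.4476*log2(0.4476) = 0.519090. H = 0.472973 + 0.519090 = 0.9921

0.9921 bits


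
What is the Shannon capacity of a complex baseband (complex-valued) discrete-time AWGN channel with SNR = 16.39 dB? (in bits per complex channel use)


SNR_linear = 10^(16.39/10) = 43.5512; C = log2(1 + SNR_linear) = log2(1 + 43.5512) = 5.4774

5.4774 bits/channel use


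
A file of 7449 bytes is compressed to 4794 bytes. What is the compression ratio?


Ratio = original / compressed = 7449 / 4794 = 1.5538

1.5538


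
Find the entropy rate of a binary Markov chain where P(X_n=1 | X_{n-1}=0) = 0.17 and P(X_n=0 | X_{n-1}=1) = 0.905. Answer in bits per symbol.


Stationary distribution: pi_0 = p10/(p01+p10) = 0.8419, pi_1 = 0.1581. Entropy rate H' = pi_0*H(p01) + pi_1*H(p10) = 0.8419*0.6577 + 0.1581*0.4529 = 0.6253

0.6253 bits/symbol


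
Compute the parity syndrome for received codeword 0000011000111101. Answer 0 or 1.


Syndrome = XOR of all bits = 0 XOR 0 XOR 0 XOR 0 XOR 0 XOR 1 XOR 1 XOR 0 XOR 0 XOR 0 XOR 1 XOR 1 XOR 1 XOR 1 XOR 0 XOR 1 = 1

1


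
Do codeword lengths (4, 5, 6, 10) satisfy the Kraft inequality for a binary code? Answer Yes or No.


Kraft sum = sum(2^(-l_i)) = 0.1104, need <= 1. Result: satisfied (a binary prefix-free code with these lengths exists)

Yes


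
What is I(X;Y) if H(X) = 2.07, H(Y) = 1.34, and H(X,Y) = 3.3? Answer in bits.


I(X;Y) = H(X) + H(Y) - H(X,Y) = 2.07 + 1.34 - 3.3 = 0.11

0.11 bits


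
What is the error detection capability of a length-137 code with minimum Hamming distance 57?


Detection capability = d_min - 1 = 57 - 1 = 56

56 errors


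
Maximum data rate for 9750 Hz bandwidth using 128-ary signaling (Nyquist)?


Rate = 2 * B * log2(M) = 2 * 9750 * 7.0 = 136500.0

136500.0 bps


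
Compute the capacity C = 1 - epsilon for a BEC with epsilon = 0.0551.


C = 1 - epsilon = 1 - 0.0551 = 0.9449

0.9449 bits


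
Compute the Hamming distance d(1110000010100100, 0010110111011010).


Count differing positions: ^ ^ . . ^ ^ . ^ . ^ ^ ^ ^ ^ ^ . = 11 differences

11


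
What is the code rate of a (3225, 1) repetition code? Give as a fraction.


Rate = k/n = 1/3225

1/3225


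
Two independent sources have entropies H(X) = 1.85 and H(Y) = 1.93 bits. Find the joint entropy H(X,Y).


For independent variables, H(X,Y) = H(X) + H(Y) = 1.85 + 1.93 = 3.78

3.78 bits


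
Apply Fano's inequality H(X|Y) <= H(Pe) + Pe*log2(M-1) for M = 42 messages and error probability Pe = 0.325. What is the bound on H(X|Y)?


H(Pe) = -Pe*log2(Pe) - (1-Pe)*log2(1-Pe) = -0.325*log2(0.325) - 0.675*log2(0.675) = 0.526984 + 0.382752 = 0.9097. Pe*log2(M-1) = 0.325*log2(41) = 1.741204. Bound = H(Pe) + Pe*log2(M-1) = 0.526984 + 0.382752 + 1.741204 = 2.6509

2.6509 bits


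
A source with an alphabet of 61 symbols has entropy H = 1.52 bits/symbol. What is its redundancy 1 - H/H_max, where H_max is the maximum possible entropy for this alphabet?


H_max = log2(K) = log2(61) = 5.9307 bits/symbol. Redundancy = 1 - H/H_max = 1 - 1.52/5.9307 = 1 - 0.2563 = 0.7437

0.7437


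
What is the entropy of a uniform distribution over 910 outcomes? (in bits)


H = log2(n) = log2(910) = 9.8297

9.8297 bits


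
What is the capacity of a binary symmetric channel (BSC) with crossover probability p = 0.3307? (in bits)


H(p) = -p*log2(p) - (1-p)*log2(1-p) = -0.3307*log2(0.3307) - 0.6693*log2(0.6693) = 0.527931 + 0.387709 = 0.9156. C = 1 - H(p) = 1 - 0.9156 = 0.0844

0.0844 bits


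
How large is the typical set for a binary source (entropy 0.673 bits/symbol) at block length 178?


log2|A_typical| = nH = 178 * 0.673 = 119.794, so |A_typical| ~ 2^119.794 = 1.152e+36

1.152e+36


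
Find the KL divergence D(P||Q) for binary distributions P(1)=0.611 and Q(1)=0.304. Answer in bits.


KL = p*log2(p/q) + (1-p)*log2((1-p)/(1-q)) = 0.611*log2(0.611/0.304) + 0.389*log2(0.389/0.696) = 0.2888

0.2888 bits


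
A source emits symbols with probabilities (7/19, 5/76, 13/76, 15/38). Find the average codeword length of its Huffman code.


Huffman construction (repeatedly merge the two least-probable nodes; each merge adds 1 bit to every symbol beneath it): 5/76 + 13/76 = 9/38; 9/38 + 7/19 = 23/38; 15/38 + 23/38 = 1. Resulting codeword lengths (in the order the probabilities were given): (2, 3, 3, 1). L_avg = sum(p_i * l_i) = 7/19*2 + 5/76*3 + 13/76*3 + 15/38*1 = 35/19 = 1.8421

1.8421 bits


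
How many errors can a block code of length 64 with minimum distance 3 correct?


Correction capability = floor((d-1)/2) = floor((3-1)/2) = 1

1 errors


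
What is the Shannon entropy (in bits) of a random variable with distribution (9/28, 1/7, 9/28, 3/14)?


H = -sum(p_i * log2(p_i)). Terms: -(9/28)*log2(9/28) = 0.526317; -(1/7)*log2(1/7) = 0.401051; -(9/28)*log2(9/28) = 0.526317; -(3/14)*log2(3/14) = 0.476227. H = 0.526317 + 0.401051 + 0.526317 + 0.476227 = 1.9299

1.9299 bits


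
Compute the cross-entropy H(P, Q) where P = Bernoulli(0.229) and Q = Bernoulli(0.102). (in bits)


H(P,Q) = -p*log2(q) - (1-p)*log2(1-q). -0.229*log2(0.102) = 0.754179; -0.771*log2(0.898) = 0.119669. H(P,Q) = 0.754179 + 0.119669 = 0.8738

0.8738 bits


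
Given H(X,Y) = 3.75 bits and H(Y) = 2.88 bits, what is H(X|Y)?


H(X|Y) = H(X,Y) - H(Y) = 3.75 - 2.88 = 0.87

0.87 bits


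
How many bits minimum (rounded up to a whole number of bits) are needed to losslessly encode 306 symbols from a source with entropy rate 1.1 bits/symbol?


Minimum bits >= n * H = 306 * 1.1 = 336.6, rounded up to a whole number of bits = 337

337 bits


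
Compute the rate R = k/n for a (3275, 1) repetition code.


Rate = k/n = 1/3275

1/3275


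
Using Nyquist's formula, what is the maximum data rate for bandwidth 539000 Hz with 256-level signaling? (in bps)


Rate = 2 * B * log2(M) = 2 * 539000 * 8.0 = 8624000.0

8624000.0 bps


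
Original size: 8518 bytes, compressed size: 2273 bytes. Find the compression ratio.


Ratio = original / compressed = 8518 / 2273 = 3.7475

3.7475


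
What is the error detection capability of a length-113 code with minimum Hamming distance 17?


Detection capability = d_min - 1 = 17 - 1 = 16

16 errors


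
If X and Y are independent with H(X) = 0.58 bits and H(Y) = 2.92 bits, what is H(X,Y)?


For independent variables, H(X,Y) = H(X) + H(Y) = 0.58 + 2.92 = 3.5

3.5 bits


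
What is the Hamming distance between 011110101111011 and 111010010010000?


Count differing positions: ^ . . ^ . . ^ ^ ^ ^ . ^ . ^ ^ = 9 differences

9


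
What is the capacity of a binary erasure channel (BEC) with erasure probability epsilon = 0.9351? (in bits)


C = 1 - epsilon = 1 - 0.9351 = 0.0649

0.0649 bits


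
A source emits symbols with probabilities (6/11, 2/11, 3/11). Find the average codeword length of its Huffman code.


Huffman construction (repeatedly merge the two least-probable nodes; each merge adds 1 bit to every symbol beneath it): 2/11 + 3/11 = 5/11; 5/11 + 6/11 = 1. Resulting codeword lengths (in the order the probabilities were given): (1, 2, 2). L_avg = sum(p_i * l_i) = 6/11*1 + 2/11*2 + 3/11*2 = 16/11 = 1.4545

1.4545 bits


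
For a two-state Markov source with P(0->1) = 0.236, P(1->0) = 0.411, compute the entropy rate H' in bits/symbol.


Stationary distribution: pi_0 = p10/(p01+p10) = 0.6352, pi_1 = 0.3648. Entropy rate H' = pi_0*H(p01) + pi_1*H(p10) = 0.6352*0.7883 + 0.3648*0.977 = 0.8572

0.8572 bits/symbol


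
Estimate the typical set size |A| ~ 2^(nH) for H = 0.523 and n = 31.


log2|A_typical| = nH = 31 * 0.523 = 16.213, so |A_typical| ~ 2^16.213 = 7.596e+04

7.596e+04


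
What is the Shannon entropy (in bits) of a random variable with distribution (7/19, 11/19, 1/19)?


H = -sum(p_i * log2(p_i)). Terms: -(7/19)*log2(7/19) = 0.530737; -(11/19)*log2(11/19) = 0.456498; -(1/19)*log2(1/19) = 0.223575. H = 0.530737 + 0.456498 + 0.223575 = 1.2108

1.2108 bits


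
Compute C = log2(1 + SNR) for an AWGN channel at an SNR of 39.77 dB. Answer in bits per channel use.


SNR_linear = 10^(39.77/10) = 9484.1846; C = log2(1 + SNR_linear) = log2(1 + 9484.1846) = 13.2115

13.2115 bits/channel use


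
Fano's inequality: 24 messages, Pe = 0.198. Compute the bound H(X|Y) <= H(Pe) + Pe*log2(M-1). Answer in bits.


H(Pe) = -Pe*log2(Pe) - (1-Pe)*log2(1-Pe) = -0.198*log2(0.198) - 0.802*log2(0.802) = 0.462613 + 0.255297 = 0.7179. Pe*log2(M-1) = 0.198*log2(23) = 0.895665. Bound = H(Pe) + Pe*log2(M-1) = 0.462613 + 0.255297 + 0.895665 = 1.6136

1.6136 bits


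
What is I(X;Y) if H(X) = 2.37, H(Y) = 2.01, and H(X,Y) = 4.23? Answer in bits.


I(X;Y) = H(X) + H(Y) - H(X,Y) = 2.37 + 2.01 - 4.23 = 0.15

0.15 bits


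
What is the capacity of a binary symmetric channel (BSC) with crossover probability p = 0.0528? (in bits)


H(p) = -p*log2(p) - (1-p)*log2(1-p) = -0.0528*log2(0.0528) - 0.9472*log2(0.9472) = 0.224047 + 0.074127 = 0.2982. C = 1 - H(p) = 1 - 0.2982 = 0.7018

0.7018 bits


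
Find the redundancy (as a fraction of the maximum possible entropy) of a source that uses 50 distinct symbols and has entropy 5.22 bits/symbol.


H_max = log2(K) = log2(50) = 5.6439 bits/symbol. Redundancy = 1 - H/H_max = 1 - 5.22/5.6439 = 1 - 0.9249 = 0.0751

0.0751


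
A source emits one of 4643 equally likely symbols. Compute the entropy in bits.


H = log2(n) = log2(4643) = 12.1808

12.1808 bits


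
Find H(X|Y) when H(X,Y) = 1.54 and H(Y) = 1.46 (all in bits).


H(X|Y) = H(X,Y) - H(Y) = 1.54 - 1.46 = 0.08

0.08 bits


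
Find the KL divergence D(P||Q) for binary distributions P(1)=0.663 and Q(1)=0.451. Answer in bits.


KL = p*log2(p/q) + (1-p)*log2((1-p)/(1-q)) = 0.663*log2(0.663/0.451) + 0.337*log2(0.337/0.549) = 0.1313

0.1313 bits


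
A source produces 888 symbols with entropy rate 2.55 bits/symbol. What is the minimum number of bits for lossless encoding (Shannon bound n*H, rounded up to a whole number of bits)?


Minimum bits >= n * H = 888 * 2.55 = 2264.4, rounded up to a whole number of bits = 2265

2265 bits


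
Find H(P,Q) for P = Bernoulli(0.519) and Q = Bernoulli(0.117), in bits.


H(P,Q) = -p*log2(q) - (1-p)*log2(1-q). -0.519*log2(0.117) = 1.606523; -0.481*log2(0.883) = 0.086347. H(P,Q) = 1.606523 + 0.086347 = 1.6929

1.6929 bits


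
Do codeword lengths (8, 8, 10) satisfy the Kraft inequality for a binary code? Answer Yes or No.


Kraft sum = sum(2^(-l_i)) = 0.0088, need <= 1. Result: satisfied (a binary prefix-free code with these lengths exists)

Yes


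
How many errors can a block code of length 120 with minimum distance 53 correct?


Correction capability = floor((d-1)/2) = floor((53-1)/2) = 26

26 errors


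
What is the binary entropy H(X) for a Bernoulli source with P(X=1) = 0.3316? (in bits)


H = -p*log2(p) - (1-p)*log2(1-p). -0.3316*log2(0.3316) = 0.528068; -0.6684*log2(0.6684) = 0.388485. H = 0.528068 + 0.388485 = 0.9166

0.9166 bits


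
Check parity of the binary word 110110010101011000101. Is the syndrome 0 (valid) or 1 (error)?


Syndrome = XOR of all bits = 1 XOR 1 XOR 0 XOR 1 XOR 1 XOR 0 XOR 0 XOR 1 XOR 0 XOR 1 XOR 0 XOR 1 XOR 0 XOR 1 XOR 1 XOR 0 XOR 0 XOR 0 XOR 1 XOR 0 XOR 1 = 1

1


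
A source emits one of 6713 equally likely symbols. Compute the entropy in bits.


H = log2(n) = log2(6713) = 12.7127

12.7127 bits


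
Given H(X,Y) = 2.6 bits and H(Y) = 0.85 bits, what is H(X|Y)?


H(X|Y) = H(X,Y) - H(Y) = 2.6 - 0.85 = 1.75

1.75 bits


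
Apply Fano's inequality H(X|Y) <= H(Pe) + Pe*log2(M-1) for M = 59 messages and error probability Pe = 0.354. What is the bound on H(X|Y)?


H(Pe) = -Pe*log2(Pe) - (1-Pe)*log2(1-Pe) = -0.354*log2(0.354) - 0.646*log2(0.646) = 0.530355 + 0.407234 = 0.9376. Pe*log2(M-1) = 0.354*log2(58) = 2.073725. Bound = H(Pe) + Pe*log2(M-1) = 0.530355 + 0.407234 + 2.073725 = 3.0113

3.0113 bits


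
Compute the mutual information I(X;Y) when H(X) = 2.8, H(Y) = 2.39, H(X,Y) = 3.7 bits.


I(X;Y) = H(X) + H(Y) - H(X,Y) = 2.8 + 2.39 - 3.7 = 1.49

1.49 bits


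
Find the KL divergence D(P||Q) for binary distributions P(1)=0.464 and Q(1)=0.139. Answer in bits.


KL = p*log2(p/q) + (1-p)*log2((1-p)/(1-q)) = 0.464*log2(0.464/0.139) + 0.536*log2(0.536/0.861) = 0.4404

0.4404 bits


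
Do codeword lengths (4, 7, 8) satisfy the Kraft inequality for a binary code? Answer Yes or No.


Kraft sum = sum(2^(-l_i)) = 0.0742, need <= 1. Result: satisfied (a binary prefix-free code with these lengths exists)

Yes


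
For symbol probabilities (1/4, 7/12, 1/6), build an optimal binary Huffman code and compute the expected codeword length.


Huffman construction (repeatedly merge the two least-probable nodes; each merge adds 1 bit to every symbol beneath it): 1/6 + 1/4 = 5/12; 5/12 + 7/12 = 1. Resulting codeword lengths (in the order the probabilities were given): (2, 1, 2). L_avg = sum(p_i * l_i) = 1/4*2 + 7/12*1 + 1/6*2 = 17/12 = 1.4167

1.4167 bits


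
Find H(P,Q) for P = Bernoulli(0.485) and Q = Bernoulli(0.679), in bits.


H(P,Q) = -p*log2(q) - (1-p)*log2(1-q). -0.485*log2(0.679) = 0.270881; -0.515*log2(0.321) = 0.844268. H(P,Q) = 0.270881 + 0.844268 = 1.1151

1.1151 bits


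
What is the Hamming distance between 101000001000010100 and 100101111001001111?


Count differing positions: . . ^ ^ . ^ ^ ^ . . . ^ . ^ ^ . ^ ^ = 10 differences

10


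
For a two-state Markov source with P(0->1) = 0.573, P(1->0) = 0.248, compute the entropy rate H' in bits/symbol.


Stationary distribution: pi_0 = p10/(p01+p10) = 0.3021, pi_1 = 0.6979. Entropy rate H' = pi_0*H(p01) + pi_1*H(p10) = 0.3021*0.9846 + 0.6979*0.8081 = 0.8614

0.8614 bits/symbol


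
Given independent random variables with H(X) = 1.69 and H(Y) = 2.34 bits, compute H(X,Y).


For independent variables, H(X,Y) = H(X) + H(Y) = 1.69 + 2.34 = 4.03

4.03 bits


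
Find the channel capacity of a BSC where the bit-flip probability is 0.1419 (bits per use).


H(p) = -p*log2(p) - (1-p)*log2(1-p) = -0.1419*log2(0.1419) - 0.8581*log2(0.8581) = 0.399740 + 0.189453 = 0.5892. C = 1 - H(p) = 1 - 0.5892 = 0.4108

0.4108 bits


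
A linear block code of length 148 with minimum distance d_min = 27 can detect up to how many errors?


Detection capability = d_min - 1 = 27 - 1 = 26

26 errors


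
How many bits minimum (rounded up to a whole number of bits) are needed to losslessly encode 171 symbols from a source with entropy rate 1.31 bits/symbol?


Minimum bits >= n * H = 171 * 1.31 = 224.01, rounded up to a whole number of bits = 225

225 bits


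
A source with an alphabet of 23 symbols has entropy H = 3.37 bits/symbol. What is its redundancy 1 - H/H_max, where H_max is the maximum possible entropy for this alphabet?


H_max = log2(K) = log2(23) = 4.5236 bits/symbol. Redundancy = 1 - H/H_max = 1 - 3.37/4.5236 = 1 - 0.745 = 0.255

0.255


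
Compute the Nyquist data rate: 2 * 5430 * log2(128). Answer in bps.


Rate = 2 * B * log2(M) = 2 * 5430 * 7.0 = 76020.0

76020.0 bps


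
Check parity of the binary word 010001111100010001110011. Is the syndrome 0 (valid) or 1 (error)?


Syndrome = XOR of all bits = 0 XOR 1 XOR 0 XOR 0 XOR 0 XOR 1 XOR 1 XOR 1 XOR 1 XOR 1 XOR 0 XOR 0 XOR 0 XOR 1 XOR 0 XOR 0 XOR 0 XOR 1 XOR 1 XOR 1 XOR 0 XOR 0 XOR 1 XOR 1 = 0

0


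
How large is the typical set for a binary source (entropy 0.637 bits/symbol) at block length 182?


log2|A_typical| = nH = 182 * 0.637 = 115.934, so |A_typical| ~ 2^115.934 = 7.936e+34

7.936e+34


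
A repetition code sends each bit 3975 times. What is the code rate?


Rate = k/n = 1/3975

1/3975


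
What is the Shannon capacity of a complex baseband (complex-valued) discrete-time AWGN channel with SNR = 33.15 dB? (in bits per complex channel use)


SNR_linear = 10^(33.15/10) = 2065.3802; C = log2(1 + SNR_linear) = log2(1 + 2065.3802) = 11.0129

11.0129 bits/channel use


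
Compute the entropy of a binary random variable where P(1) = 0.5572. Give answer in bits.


H = -p*log2(p) - (1-p)*log2(1-p). -0.5572*log2(0.5572) = 0.470128; -0.4428*log2(0.4428) = 0.520411. H = 0.470128 + 0.520411 = 0.9905

0.9905 bits


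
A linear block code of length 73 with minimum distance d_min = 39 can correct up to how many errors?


Correction capability = floor((d-1)/2) = floor((39-1)/2) = 19

19 errors


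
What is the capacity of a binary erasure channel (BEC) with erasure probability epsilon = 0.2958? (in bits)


C = 1 - epsilon = 1 - 0.2958 = 0.7042

0.7042 bits


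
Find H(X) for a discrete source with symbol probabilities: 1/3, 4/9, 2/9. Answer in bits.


H = -sum(p_i * log2(p_i)). Terms: -(1/3)*log2(1/3) = 0.528321; -(4/9)*log2(4/9) = 0.519967; -(2/9)*log2(2/9) = 0.482206. H = 0.528321 + 0.519967 + 0.482206 = 1.5305

1.5305 bits


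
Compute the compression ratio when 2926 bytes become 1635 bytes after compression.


Ratio = original / compressed = 2926 / 1635 = 1.7896

1.7896


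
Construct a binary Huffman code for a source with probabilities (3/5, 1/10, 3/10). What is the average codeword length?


Huffman construction (repeatedly merge the two least-probable nodes; each merge adds 1 bit to every symbol beneath it): 1/10 + 3/10 = 2/5; 2/5 + 3/5 = 1. Resulting codeword lengths (in the order the probabilities were given): (1, 2, 2). L_avg = sum(p_i * l_i) = 3/5*1 + 1/10*2 + 3/10*2 = 7/5 = 1.4

1.4 bits


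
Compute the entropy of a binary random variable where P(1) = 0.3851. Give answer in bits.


H = -p*log2(p) - (1-p)*log2(1-p). -0.3851*log2(0.3851) = 0.530165; -0.6149*log2(0.6149) = 0.431399. H = 0.530165 + 0.431399 = 0.9616

0.9616 bits


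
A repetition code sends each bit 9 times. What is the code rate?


Rate = k/n = 1/9

1/9


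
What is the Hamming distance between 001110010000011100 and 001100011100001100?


Count differing positions: . . . . ^ . . . ^ ^ . . . ^ . . . . = 4 differences

4


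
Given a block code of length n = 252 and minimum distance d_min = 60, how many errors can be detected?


Detection capability = d_min - 1 = 60 - 1 = 59

59 errors


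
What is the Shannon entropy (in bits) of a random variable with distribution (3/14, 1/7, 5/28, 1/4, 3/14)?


H = -sum(p_i * log2(p_i)). Terms: -(3/14)*log2(3/14) = 0.476227; -(1/7)*log2(1/7) = 0.401051; -(5/28)*log2(5/28) = 0.443826; -(1/4)*log2(1/4) = 0.500000; -(3/14)*log2(3/14) = 0.476227. H = 0.476227 + 0.401051 + 0.443826 + 0.500000 + 0.476227 = 2.2973

2.2973 bits


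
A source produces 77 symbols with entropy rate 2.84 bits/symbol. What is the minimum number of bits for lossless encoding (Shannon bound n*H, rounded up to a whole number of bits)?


Minimum bits >= n * H = 77 * 2.84 = 218.68, rounded up to a whole number of bits = 219

219 bits


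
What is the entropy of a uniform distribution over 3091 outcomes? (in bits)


H = log2(n) = log2(3091) = 11.5939

11.5939 bits


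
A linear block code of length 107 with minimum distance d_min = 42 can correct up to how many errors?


Correction capability = floor((d-1)/2) = floor((42-1)/2) = 20

20 errors


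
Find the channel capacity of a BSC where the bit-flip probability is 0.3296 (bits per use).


H(p) = -p*log2(p) - (1-p)*log2(1-p) = -0.3296*log2(0.3296) - 0.6704*log2(0.6704) = 0.527759 + 0.386758 = 0.9145. C = 1 - H(p) = 1 - 0.9145 = 0.0855

0.0855 bits


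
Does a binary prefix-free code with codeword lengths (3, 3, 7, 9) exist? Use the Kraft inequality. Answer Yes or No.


Kraft sum = sum(2^(-l_i)) = 0.2598, need <= 1. Result: satisfied (a binary prefix-free code with these lengths exists)

Yes


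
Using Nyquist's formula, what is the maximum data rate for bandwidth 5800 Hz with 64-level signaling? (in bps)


Rate = 2 * B * log2(M) = 2 * 5800 * 6.0 = 69600.0

69600.0 bps


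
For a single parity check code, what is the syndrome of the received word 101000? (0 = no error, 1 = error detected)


Syndrome = XOR of all bits = 1 XOR 0 XOR 1 XOR 0 XOR 0 XOR 0 = 0

0


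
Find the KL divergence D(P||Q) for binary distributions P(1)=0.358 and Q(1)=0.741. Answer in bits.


KL = p*log2(p/q) + (1-p)*log2((1-p)/(1-q)) = 0.358*log2(0.358/0.741) + 0.642*log2(0.642/0.259) = 0.4651

0.4651 bits


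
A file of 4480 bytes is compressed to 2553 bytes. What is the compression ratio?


Ratio = original / compressed = 4480 / 2553 = 1.7548

1.7548


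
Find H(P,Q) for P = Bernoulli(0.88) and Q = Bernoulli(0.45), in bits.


H(P,Q) = -p*log2(q) - (1-p)*log2(1-q). -0.88*log2(0.45) = 1.013763; -0.12*log2(0.55) = 0.103500. H(P,Q) = 1.013763 + 0.103500 = 1.1173

1.1173 bits


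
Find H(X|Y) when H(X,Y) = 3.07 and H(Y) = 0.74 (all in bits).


H(X|Y) = H(X,Y) - H(Y) = 3.07 - 0.74 = 2.33

2.33 bits


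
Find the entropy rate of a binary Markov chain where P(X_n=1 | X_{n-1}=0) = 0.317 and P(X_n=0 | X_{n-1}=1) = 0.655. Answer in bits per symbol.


Stationary distribution: pi_0 = p10/(p01+p10) = 0.6739, pi_1 = 0.3261. Entropy rate H' = pi_0*H(p01) + pi_1*H(p10) = 0.6739*0.9011 + 0.3261*0.9295 = 0.9104

0.9104 bits/symbol


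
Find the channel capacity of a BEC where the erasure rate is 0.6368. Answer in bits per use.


C = 1 - epsilon = 1 - 0.6368 = 0.3632

0.3632 bits


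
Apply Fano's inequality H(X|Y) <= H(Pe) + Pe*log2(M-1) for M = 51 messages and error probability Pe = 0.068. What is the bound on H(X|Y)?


H(Pe) = -Pe*log2(Pe) - (1-Pe)*log2(1-Pe) = -0.068*log2(0.068) - 0.932*log2(0.932) = 0.263726 + 0.094689 = 0.3584. Pe*log2(M-1) = 0.068*log2(50) = 0.383782. Bound = H(Pe) + Pe*log2(M-1) = 0.263726 + 0.094689 + 0.383782 = 0.7422

0.7422 bits


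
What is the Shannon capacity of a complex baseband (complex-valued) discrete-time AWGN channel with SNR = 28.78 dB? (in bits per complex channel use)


SNR_linear = 10^(28.78/10) = 755.0922; C = log2(1 + SNR_linear) = log2(1 + 755.0922) = 9.5624

9.5624 bits/channel use


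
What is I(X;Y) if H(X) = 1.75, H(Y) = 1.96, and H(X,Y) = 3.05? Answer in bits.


I(X;Y) = H(X) + H(Y) - H(X,Y) = 1.75 + 1.96 - 3.05 = 0.66

0.66 bits


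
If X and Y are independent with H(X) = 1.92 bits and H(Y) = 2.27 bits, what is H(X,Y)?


For independent variables, H(X,Y) = H(X) + H(Y) = 1.92 + 2.27 = 4.19

4.19 bits


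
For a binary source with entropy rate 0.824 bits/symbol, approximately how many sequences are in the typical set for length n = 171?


log2|A_typical| = nH = 171 * 0.824 = 140.904, so |A_typical| ~ 2^140.904 = 2.608e+42

2.608e+42


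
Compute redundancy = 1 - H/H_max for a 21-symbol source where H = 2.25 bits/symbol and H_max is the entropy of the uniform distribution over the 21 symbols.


H_max = log2(K) = log2(21) = 4.3923 bits/symbol. Redundancy = 1 - H/H_max = 1 - 2.25/4.3923 = 1 - 0.5123 = 0.4877

0.4877


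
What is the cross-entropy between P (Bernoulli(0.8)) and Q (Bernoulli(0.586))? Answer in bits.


H(P,Q) = -p*log2(q) - (1-p)*log2(1-q). -0.8*log2(0.586) = 0.616822; -0.2*log2(0.414) = 0.254459. H(P,Q) = 0.616822 + 0.254459 = 0.8713

0.8713 bits


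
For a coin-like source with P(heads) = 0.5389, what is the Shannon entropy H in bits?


H = -p*log2(p) - (1-p)*log2(1-p). -0.5389*log2(0.5389) = 0.480651; -0.4611*log2(0.4611) = 0.514979. H = 0.480651 + 0.514979 = 0.9956

0.9956 bits


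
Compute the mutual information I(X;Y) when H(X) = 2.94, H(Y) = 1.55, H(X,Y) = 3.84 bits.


I(X;Y) = H(X) + H(Y) - H(X,Y) = 2.94 + 1.55 - 3.84 = 0.65

0.65 bits


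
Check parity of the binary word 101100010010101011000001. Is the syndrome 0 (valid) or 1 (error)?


Syndrome = XOR of all bits = 1 XOR 0 XOR 1 XOR 1 XOR 0 XOR 0 XOR 0 XOR 1 XOR 0 XOR 0 XOR 1 XOR 0 XOR 1 XOR 0 XOR 1 XOR 0 XOR 1 XOR 1 XOR 0 XOR 0 XOR 0 XOR 0 XOR 0 XOR 1 = 0

0


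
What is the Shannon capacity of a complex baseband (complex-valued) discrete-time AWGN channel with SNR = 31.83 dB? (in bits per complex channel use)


SNR_linear = 10^(31.83/10) = 1524.0528; C = log2(1 + SNR_linear) = log2(1 + 1524.0528) = 10.5746

10.5746 bits/channel use


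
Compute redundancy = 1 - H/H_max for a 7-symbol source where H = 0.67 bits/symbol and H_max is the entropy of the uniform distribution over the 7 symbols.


H_max = log2(K) = log2(7) = 2.8074 bits/symbol. Redundancy = 1 - H/H_max = 1 - 0.67/2.8074 = 1 - 0.2387 = 0.7613

0.7613


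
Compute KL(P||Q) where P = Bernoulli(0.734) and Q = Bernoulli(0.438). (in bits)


KL = p*log2(p/q) + (1-p)*log2((1-p)/(1-q)) = 0.734*log2(0.734/0.438) + 0.266*log2(0.266/0.562) = 0.2597

0.2597 bits


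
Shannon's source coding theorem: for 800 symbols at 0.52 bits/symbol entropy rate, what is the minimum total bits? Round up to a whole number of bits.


Minimum bits >= n * H = 800 * 0.52 = 416.0, rounded up to a whole number of bits = 416

416 bits


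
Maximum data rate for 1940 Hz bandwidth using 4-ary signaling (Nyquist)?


Rate = 2 * B * log2(M) = 2 * 1940 * 2.0 = 7760.0

7760.0 bps


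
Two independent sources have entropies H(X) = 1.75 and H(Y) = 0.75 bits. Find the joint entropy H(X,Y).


For independent variables, H(X,Y) = H(X) + H(Y) = 1.75 + 0.75 = 2.5

2.5 bits


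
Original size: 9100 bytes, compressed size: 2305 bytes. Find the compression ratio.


Ratio = original / compressed = 9100 / 2305 = 3.9479

3.9479


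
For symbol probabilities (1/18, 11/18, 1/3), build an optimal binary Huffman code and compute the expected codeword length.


Huffman construction (repeatedly merge the two least-probable nodes; each merge adds 1 bit to every symbol beneath it): 1/18 + 1/3 = 7/18; 7/18 + 11/18 = 1. Resulting codeword lengths (in the order the probabilities were given): (2, 1, 2). L_avg = sum(p_i * l_i) = 1/18*2 + 11/18*1 + 1/3*2 = 25/18 = 1.3889

1.3889 bits


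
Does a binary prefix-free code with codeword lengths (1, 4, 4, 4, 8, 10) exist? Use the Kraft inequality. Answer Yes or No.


Kraft sum = sum(2^(-l_i)) = 0.6924, need <= 1. Result: satisfied (a binary prefix-free code with these lengths exists)

Yes


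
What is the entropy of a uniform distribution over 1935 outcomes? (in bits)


H = log2(n) = log2(1935) = 10.9181

10.9181 bits


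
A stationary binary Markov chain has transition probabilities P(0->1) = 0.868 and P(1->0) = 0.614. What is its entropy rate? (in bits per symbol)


Stationary distribution: pi_0 = p10/(p01+p10) = 0.4143, pi_1 = 0.5857. Entropy rate H' = pi_0*H(p01) + pi_1*H(p10) = 0.4143*0.5629 + 0.5857*0.9622 = 0.7967

0.7967 bits/symbol


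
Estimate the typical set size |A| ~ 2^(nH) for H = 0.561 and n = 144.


log2|A_typical| = nH = 144 * 0.561 = 80.784, so |A_typical| ~ 2^80.784 = 2.082e+24

2.082e+24


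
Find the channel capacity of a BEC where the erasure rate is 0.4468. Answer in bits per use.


C = 1 - epsilon = 1 - 0.4468 = 0.5532

0.5532 bits


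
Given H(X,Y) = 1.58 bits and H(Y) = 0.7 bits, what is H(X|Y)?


H(X|Y) = H(X,Y) - H(Y) = 1.58 - 0.7 = 0.88

0.88 bits


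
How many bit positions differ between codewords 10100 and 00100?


Count differing positions: ^ . . . . = 1 differences

1


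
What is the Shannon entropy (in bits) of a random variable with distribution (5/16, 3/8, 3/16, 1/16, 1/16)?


H = -sum(p_i * log2(p_i)). Terms: -(5/16)*log2(5/16) = 0.524397; -(3/8)*log2(3/8) = 0.530639; -(3/16)*log2(3/16) = 0.452820; -(1/16)*log2(1/16) = 0.250000; -(1/16)*log2(1/16) = 0.250000. H = 0.524397 + 0.530639 + 0.452820 + 0.250000 + 0.250000 = 2.0079

2.0079 bits


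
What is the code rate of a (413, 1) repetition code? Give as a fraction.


Rate = k/n = 1/413

1/413


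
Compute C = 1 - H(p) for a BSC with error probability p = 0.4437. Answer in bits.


H(p) = -p*log2(p) - (1-p)*log2(1-p) = -0.4437*log2(0.4437) - 0.5563*log2(0.5563) = 0.520169 + 0.470666 = 0.9908. C = 1 - H(p) = 1 - 0.9908 = 0.0092

0.0092 bits


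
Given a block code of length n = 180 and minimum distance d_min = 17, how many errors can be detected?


Detection capability = d_min - 1 = 17 - 1 = 16

16 errors


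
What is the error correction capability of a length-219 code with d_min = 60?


Correction capability = floor((d-1)/2) = floor((60-1)/2) = 29

29 errors


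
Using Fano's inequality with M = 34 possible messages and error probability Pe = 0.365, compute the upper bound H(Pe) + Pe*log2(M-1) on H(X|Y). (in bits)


H(Pe) = -Pe*log2(Pe) - (1-Pe)*log2(1-Pe) = -0.365*log2(0.365) - 0.635*log2(0.635) = 0.530722 + 0.416034 = 0.9468. Pe*log2(M-1) = 0.365*log2(33) = 1.841204. Bound = H(Pe) + Pe*log2(M-1) = 0.530722 + 0.416034 + 1.841204 = 2.788

2.788 bits


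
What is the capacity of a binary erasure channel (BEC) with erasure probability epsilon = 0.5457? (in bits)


C = 1 - epsilon = 1 - 0.5457 = 0.4543

0.4543 bits


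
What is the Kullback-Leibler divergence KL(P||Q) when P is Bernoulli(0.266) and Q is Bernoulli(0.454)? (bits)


KL = p*log2(p/q) + (1-p)*log2((1-p)/(1-q)) = 0.266*log2(0.266/0.454) + 0.734*log2(0.734/0.546) = 0.1082

0.1082 bits


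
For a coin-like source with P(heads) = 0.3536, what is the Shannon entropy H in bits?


H = -p*log2(p) - (1-p)*log2(1-p). -0.3536*log2(0.3536) = 0.530333; -0.6464*log2(0.6464) = 0.406909. H = 0.530333 + 0.406909 = 0.9372

0.9372 bits


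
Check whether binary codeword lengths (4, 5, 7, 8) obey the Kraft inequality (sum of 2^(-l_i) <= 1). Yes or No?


Kraft sum = sum(2^(-l_i)) = 0.1055, need <= 1. Result: satisfied (a binary prefix-free code with these lengths exists)

Yes


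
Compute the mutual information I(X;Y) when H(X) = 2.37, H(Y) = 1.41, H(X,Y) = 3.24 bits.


I(X;Y) = H(X) + H(Y) - H(X,Y) = 2.37 + 1.41 - 3.24 = 0.54

0.54 bits


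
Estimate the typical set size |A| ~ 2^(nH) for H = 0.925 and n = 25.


log2|A_typical| = nH = 25 * 0.925 = 23.125, so |A_typical| ~ 2^23.125 = 9.148e+06

9.148e+06


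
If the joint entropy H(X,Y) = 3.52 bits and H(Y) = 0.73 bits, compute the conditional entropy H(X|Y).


H(X|Y) = H(X,Y) - H(Y) = 3.52 - 0.73 = 2.79

2.79 bits


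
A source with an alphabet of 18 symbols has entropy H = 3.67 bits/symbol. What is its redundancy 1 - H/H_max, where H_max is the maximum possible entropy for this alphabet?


H_max = log2(K) = log2(18) = 4.1699 bits/symbol. Redundancy = 1 - H/H_max = 1 - 3.67/4.1699 = 1 - 0.8801 = 0.1199

0.1199


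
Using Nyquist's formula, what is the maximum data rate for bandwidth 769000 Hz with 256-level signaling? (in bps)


Rate = 2 * B * log2(M) = 2 * 769000 * 8.0 = 12304000.0

12304000.0 bps


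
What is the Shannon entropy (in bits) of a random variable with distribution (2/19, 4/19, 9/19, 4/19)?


H = -sum(p_i * log2(p_i)). Terms: -(2/19)*log2(2/19) = 0.341887; -(4/19)*log2(4/19) = 0.473248; -(9/19)*log2(9/19) = 0.510633; -(4/19)*log2(4/19) = 0.473248. H = 0.341887 + 0.473248 + 0.510633 + 0.473248 = 1.799

1.799 bits


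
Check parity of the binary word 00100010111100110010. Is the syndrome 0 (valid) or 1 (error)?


Syndrome = XOR of all bits = 0 XOR 0 XOR 1 XOR 0 XOR 0 XOR 0 XOR 1 XOR 0 XOR 1 XOR 1 XOR 1 XOR 1 XOR 0 XOR 0 XOR 1 XOR 1 XOR 0 XOR 0 XOR 1 XOR 0 = 1

1


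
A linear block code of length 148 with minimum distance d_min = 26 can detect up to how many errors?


Detection capability = d_min - 1 = 26 - 1 = 25

25 errors


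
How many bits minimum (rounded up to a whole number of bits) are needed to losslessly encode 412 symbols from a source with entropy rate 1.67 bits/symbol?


Minimum bits >= n * H = 412 * 1.67 = 688.04, rounded up to a whole number of bits = 689

689 bits


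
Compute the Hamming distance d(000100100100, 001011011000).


Count differing positions: . . ^ ^ ^ ^ ^ ^ ^ ^ . . = 8 differences

8


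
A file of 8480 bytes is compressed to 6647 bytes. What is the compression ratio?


Ratio = original / compressed = 8480 / 6647 = 1.2758

1.2758


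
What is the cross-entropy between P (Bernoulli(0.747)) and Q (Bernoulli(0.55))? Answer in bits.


H(P,Q) = -p*log2(q) - (1-p)*log2(1-q). -0.747*log2(0.55) = 0.644285; -0.253*log2(0.45) = 0.291457. H(P,Q) = 0.644285 + 0.291457 = 0.9357

0.9357 bits


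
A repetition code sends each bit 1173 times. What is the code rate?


Rate = k/n = 1/1173

1/1173


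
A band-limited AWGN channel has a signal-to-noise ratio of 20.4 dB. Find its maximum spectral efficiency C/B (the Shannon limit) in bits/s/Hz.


SNR_linear = 10^(20.4/10) = 109.6478; C/B = log2(1 + SNR_linear) = log2(1 + 109.6478) = 6.7898

6.7898 bits/s/Hz


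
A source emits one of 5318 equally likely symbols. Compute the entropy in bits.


H = log2(n) = log2(5318) = 12.3767

12.3767 bits


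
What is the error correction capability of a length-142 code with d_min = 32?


Correction capability = floor((d-1)/2) = floor((32-1)/2) = 15

15 errors
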